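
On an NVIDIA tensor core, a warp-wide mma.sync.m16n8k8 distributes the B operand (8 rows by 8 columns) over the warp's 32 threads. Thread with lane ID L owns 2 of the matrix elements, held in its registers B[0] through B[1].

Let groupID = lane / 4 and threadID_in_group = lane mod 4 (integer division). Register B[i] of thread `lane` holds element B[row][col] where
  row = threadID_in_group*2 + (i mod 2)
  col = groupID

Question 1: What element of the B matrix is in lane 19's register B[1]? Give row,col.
7,4

lane 19⇒19/4=4, 19 mod 4=3
i=1  r:2·3+1⇒7  c:4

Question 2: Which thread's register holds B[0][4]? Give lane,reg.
16,0

c=4⇒gr=4  r=0⇒th=0,odd=0
L=4*4+0=16  i=0=0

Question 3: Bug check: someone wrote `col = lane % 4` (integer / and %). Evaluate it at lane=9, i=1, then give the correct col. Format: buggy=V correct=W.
buggy=1 correct=2

`lane % 4`[9,1]→1
9: G=2,T=1
[1] (1*2+1,2) = (3,2)
col: 1 vs 2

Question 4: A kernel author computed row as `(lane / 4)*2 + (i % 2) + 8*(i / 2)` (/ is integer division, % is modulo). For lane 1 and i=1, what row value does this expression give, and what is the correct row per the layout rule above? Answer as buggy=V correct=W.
`(lane / 4)*2 + (i % 2) + 8*(i / 2)`[1,1]=>1
L=1=>grp=1>>2=0, tig=1&3=1
[1]=>row 1·2+1=3  col grp=0
row: 1 vs 3

buggy=1 correct=3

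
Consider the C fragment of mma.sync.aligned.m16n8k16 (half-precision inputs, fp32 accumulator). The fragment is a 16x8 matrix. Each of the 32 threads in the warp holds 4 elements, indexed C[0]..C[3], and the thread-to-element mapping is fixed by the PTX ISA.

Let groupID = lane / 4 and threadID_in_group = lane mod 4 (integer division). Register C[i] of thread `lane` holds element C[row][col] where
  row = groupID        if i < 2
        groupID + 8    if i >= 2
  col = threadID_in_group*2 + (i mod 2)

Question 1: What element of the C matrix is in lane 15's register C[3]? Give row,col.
11,7

15: G=3,T=3
[3] (3+8,3*2+1) = (11,7)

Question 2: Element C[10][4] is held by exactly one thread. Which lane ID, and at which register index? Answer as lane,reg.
r=10⇒gr=2,Rb=1  c=4⇒th=2,odd=0
L=2*4+2=10  i=1*2+0=2

10,2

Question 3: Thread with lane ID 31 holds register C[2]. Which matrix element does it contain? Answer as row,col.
lane 31->31/4=7, 31 mod 4=3
i=2  r:7+8->15  c:2·3+0->6

15,6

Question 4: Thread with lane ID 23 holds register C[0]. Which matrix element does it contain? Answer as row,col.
lane 23->23/4=5, 23 mod 4=3
i=0  r:5+0->5  c:2·3+0->6

5,6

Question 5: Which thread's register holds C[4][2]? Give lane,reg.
17,0

r=4⇒gr=4,Rb=0  c=2⇒th=1,odd=0
L=4*4+1=17  i=0*2+0=0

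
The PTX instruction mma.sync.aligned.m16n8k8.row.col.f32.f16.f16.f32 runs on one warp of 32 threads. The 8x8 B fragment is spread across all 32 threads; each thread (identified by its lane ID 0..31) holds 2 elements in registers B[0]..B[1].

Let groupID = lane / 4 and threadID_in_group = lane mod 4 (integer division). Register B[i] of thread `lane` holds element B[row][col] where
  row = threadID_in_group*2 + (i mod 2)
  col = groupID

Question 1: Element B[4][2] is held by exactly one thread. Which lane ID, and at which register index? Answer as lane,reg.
c=2→G=2  r=4→T=2,p=0
L=2*4+2=10  i=0=0

10,0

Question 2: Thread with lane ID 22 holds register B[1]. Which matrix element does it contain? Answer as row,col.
L=22->g=22>>2=5, t=22&3=2
[1]->row 2·2+1=5  col g=5

5,5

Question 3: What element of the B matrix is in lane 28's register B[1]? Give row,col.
lane 28→28/4=7, 28 mod 4=0
i=1  r:2·0+1→1  c:7

1,7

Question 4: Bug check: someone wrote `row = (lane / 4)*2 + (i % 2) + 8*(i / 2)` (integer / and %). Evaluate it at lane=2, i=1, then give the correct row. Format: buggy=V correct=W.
`(lane / 4)*2 + (i % 2) + 8*(i / 2)`[2,1]->1
lane 2->2/4=0, 2 mod 4=2
i=1  r:2·2+1->5  c:0
row: 1 vs 5

buggy=1 correct=5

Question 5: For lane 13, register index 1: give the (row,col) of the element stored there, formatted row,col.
L=13->gid=13>>2=3, tid=13&3=1
[1]->row 1·2+1=3  col gid=3

3,3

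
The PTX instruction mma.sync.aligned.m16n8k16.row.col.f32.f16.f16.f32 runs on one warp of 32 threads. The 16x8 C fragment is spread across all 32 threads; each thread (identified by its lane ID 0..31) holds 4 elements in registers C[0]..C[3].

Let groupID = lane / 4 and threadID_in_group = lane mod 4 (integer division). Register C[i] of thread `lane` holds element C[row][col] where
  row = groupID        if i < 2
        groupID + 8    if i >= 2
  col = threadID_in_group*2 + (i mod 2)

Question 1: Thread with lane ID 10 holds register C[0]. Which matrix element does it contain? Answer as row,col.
10: G=2,T=2
[0] (2+0,2*2+0) = (2,4)

2,4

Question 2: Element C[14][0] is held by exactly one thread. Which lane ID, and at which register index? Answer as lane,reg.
24,2

r=14->g=6,rb=1  c=0->t=0,b0=0
L=6*4+0=24  i=1*2+0=2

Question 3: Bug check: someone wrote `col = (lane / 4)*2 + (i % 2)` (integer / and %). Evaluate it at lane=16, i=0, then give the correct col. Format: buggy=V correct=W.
buggy=8 correct=0

`(lane / 4)*2 + (i % 2)`[16,0]=>8
16: grp=4,tig=0
[0] (4+0,0*2+0) = (4,0)
col: 8 vs 0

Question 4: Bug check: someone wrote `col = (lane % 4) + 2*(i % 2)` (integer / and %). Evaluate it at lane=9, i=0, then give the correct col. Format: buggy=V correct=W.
`(lane % 4) + 2*(i % 2)`[9,0]⇒1
lane 9: gr=2 (9/4), th=1 (9%4)
i=0: r=2+0=2, c=1*2+0=2
col: 1 vs 2

buggy=1 correct=2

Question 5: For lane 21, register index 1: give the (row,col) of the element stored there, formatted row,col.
5,3

lane 21⇒21/4=5, 21 mod 4=1
i=1  r:5+0⇒5  c:2·1+1⇒3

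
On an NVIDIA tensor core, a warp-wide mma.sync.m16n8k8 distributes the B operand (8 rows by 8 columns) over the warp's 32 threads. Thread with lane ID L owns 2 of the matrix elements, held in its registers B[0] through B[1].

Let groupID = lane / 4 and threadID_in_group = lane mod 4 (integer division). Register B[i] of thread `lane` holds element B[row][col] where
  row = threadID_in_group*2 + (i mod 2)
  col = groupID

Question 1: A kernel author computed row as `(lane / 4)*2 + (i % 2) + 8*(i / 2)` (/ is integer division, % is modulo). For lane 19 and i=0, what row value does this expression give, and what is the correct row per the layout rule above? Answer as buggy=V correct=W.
buggy=8 correct=6

`(lane / 4)*2 + (i % 2) + 8*(i / 2)`[19,0]->8
19: gid=4,tid=3
[0] (3*2+0,4) = (6,4)
row: 8 vs 6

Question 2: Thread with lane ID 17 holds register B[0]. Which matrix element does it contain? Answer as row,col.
lane 17: grp=4 (17/4), tig=1 (17%4)
i=0: r=1*2+0=2, c=grp=4

2,4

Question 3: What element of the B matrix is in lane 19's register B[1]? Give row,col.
7,4

lane 19->19/4=4, 19 mod 4=3
i=1  r:2·3+1->7  c:4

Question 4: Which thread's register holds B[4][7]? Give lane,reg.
30,0

c=7⇒gr=7  r=4⇒th=2,odd=0
L=7*4+2=30  i=0=0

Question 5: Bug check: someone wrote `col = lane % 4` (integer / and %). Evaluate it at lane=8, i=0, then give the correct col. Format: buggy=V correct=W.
`lane % 4`[8,0]=>0
8: grp=2,tig=0
[0] (0*2+0,2) = (0,2)
col: 0 vs 2

buggy=0 correct=2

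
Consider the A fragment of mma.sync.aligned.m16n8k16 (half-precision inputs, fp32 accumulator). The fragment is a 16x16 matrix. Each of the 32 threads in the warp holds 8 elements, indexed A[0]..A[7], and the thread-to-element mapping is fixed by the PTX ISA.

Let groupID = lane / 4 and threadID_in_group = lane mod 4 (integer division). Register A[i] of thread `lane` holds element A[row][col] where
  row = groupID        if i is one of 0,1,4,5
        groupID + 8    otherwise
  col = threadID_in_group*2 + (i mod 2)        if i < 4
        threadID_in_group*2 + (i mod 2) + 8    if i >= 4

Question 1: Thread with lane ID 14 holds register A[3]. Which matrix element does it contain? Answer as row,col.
lane 14->14/4=3, 14 mod 4=2
i=3  r:3+8->11  c:2·2+1+0->5

11,5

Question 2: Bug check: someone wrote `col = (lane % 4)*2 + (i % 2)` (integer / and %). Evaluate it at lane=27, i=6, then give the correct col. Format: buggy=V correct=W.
buggy=6 correct=14

`(lane % 4)*2 + (i % 2)`[27,6]=>6
27: grp=6,tig=3
[6] (6+8,3*2+0+8) = (14,14)
col: 6 vs 14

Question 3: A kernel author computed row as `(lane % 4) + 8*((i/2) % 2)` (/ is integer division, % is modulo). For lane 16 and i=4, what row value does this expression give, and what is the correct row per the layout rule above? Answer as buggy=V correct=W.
buggy=0 correct=4

`(lane % 4) + 8*((i/2) % 2)`[16,4]=>0
16: grp=4,tig=0
[4] (4+0,0*2+0+8) = (4,8)
row: 0 vs 4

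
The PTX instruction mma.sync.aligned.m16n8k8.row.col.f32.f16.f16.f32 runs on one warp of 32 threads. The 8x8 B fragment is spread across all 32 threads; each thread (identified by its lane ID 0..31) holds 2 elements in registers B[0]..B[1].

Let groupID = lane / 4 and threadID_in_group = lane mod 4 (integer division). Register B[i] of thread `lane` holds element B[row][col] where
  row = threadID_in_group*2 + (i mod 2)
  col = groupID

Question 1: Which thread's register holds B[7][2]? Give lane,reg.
11,1

c=2⇒gr=2  r=7⇒th=3,odd=1
L=2*4+3=11  i=1=1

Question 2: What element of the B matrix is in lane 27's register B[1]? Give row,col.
7,6

L=27→G=27>>2=6, T=27&3=3
[1]→row 3·2+1=7  col G=6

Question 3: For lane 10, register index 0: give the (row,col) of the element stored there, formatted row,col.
lane 10→10/4=2, 10 mod 4=2
i=0  r:2·2+0→4  c:2

4,2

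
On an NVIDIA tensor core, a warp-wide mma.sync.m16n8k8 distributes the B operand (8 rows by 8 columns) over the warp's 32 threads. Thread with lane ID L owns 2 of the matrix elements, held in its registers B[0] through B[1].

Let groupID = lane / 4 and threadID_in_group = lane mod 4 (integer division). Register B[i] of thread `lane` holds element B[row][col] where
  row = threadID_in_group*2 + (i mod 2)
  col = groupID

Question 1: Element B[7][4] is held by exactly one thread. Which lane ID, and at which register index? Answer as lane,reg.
c=4⇒gr=4  r=7⇒th=3,odd=1
L=4*4+3=19  i=1=1

19,1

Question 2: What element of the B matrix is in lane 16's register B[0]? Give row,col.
16: gid=4,tid=0
[0] (0*2+0,4) = (0,4)

0,4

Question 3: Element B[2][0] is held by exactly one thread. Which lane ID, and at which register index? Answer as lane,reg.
c=0->g=0  r=2->t=1,b0=0
L=0*4+1=1  i=0=0

1,0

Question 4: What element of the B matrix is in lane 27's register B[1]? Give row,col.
L=27⇒gr=27>>2=6, th=27&3=3
[1]⇒row 3·2+1=7  col gr=6

7,6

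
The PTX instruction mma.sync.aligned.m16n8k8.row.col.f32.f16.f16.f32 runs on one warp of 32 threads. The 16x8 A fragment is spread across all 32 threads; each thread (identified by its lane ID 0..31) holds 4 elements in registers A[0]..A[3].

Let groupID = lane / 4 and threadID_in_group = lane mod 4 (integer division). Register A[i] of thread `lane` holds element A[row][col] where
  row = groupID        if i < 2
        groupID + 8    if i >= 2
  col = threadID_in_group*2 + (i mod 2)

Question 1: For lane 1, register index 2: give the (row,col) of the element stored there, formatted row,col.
lane 1: g=0 (1/4), t=1 (1%4)
i=2: r=0+8=8, c=1*2+0=2

8,2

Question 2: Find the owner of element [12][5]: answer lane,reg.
r: 12->gid=4,r8=1  c: 5->tid=2,i&1=1
L=4*4+2=18  i=1*2+1=3

18,3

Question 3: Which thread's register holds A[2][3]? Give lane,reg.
r:2=>grp=2,rB=0  c:3=>tig=1,lo=1
L=2*4+1=9  i=0*2+1=1

9,1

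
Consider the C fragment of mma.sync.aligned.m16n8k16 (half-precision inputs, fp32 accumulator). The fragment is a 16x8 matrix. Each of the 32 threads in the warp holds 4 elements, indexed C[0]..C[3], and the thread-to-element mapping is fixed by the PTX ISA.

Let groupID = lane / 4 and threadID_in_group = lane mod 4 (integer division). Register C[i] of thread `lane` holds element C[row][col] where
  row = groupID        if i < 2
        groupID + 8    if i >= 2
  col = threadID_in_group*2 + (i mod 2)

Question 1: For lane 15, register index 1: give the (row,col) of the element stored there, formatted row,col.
3,7

L=15⇒gr=15>>2=3, th=15&3=3
[1]⇒row 3+0=3  col 3·2+1=7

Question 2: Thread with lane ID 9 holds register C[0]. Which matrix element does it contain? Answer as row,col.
lane 9→9/4=2, 9 mod 4=1
i=0  r:2+0→2  c:2·1+0→2

2,2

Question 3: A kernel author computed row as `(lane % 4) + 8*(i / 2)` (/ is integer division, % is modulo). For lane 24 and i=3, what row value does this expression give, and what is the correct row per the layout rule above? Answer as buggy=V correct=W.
`(lane % 4) + 8*(i / 2)`[24,3]→8
lane 24: G=6 (24/4), T=0 (24%4)
i=3: r=6+8=14, c=0*2+1=1
row: 8 vs 14

buggy=8 correct=14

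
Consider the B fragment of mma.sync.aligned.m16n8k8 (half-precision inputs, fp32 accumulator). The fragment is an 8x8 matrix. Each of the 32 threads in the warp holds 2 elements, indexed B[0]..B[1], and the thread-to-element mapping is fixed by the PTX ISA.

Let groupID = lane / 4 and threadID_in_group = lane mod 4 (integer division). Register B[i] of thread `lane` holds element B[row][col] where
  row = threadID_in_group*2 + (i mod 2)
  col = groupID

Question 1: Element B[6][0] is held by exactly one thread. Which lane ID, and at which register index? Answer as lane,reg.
3,0

c:0=>grp=0  r:6=>tig=3,lo=0
L=0*4+3=3  i=0=0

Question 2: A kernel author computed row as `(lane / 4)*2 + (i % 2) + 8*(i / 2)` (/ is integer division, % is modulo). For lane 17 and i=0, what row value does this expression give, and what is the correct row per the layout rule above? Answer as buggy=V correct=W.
buggy=8 correct=2

`(lane / 4)*2 + (i % 2) + 8*(i / 2)`[17,0]=>8
17: grp=4,tig=1
[0] (1*2+0,4) = (2,4)
row: 8 vs 2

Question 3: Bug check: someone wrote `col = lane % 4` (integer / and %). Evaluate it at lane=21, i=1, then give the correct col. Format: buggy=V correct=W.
buggy=1 correct=5

`lane % 4`[21,1]→1
lane 21: G=5 (21/4), T=1 (21%4)
i=1: r=1*2+1=3, c=G=5
col: 1 vs 5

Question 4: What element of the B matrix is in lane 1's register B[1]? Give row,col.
lane 1=>1/4=0, 1 mod 4=1
i=1  r:2·1+1=>3  c:0

3,0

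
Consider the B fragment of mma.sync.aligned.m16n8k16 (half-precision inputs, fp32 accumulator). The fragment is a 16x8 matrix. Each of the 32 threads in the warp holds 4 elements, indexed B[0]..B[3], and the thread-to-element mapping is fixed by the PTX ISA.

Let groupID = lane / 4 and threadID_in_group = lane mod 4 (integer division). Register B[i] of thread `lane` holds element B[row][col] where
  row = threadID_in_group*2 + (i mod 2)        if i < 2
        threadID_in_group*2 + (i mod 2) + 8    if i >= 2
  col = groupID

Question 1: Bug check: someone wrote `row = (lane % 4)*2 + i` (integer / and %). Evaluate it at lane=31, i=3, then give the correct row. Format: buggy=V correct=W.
`(lane % 4)*2 + i`[31,3]⇒9
31: gr=7,th=3
[3] (3*2+1+8,7) = (15,7)
row: 9 vs 15

buggy=9 correct=15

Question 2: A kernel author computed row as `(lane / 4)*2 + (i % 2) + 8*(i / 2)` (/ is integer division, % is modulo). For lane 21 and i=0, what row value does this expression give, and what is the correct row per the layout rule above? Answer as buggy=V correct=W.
`(lane / 4)*2 + (i % 2) + 8*(i / 2)`[21,0]->10
lane 21->21/4=5, 21 mod 4=1
i=0  r:2·1+0+0->2  c:5
row: 10 vs 2

buggy=10 correct=2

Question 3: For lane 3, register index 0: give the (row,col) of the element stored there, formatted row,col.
lane 3=>3/4=0, 3 mod 4=3
i=0  r:2·3+0+0=>6  c:0

6,0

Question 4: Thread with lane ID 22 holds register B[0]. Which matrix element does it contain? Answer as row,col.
4,5

lane 22→22/4=5, 22 mod 4=2
i=0  r:2·2+0+0→4  c:5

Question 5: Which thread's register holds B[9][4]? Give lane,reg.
16,3

c=4→G=4  r=9→rhi=1,T=0,p=1
L=4*4+0=16  i=1*2+1=3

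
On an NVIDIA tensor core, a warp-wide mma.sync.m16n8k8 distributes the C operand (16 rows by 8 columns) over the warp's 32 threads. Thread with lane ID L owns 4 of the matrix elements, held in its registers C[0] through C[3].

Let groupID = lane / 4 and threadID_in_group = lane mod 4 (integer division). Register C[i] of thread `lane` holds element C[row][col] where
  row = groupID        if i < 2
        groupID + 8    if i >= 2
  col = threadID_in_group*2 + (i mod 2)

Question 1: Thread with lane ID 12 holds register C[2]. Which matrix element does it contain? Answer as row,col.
12: gr=3,th=0
[2] (3+8,0*2+0) = (11,0)

11,0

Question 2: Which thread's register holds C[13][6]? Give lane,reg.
r:13=>grp=5,rB=1  c:6=>tig=3,lo=0
L=5*4+3=23  i=1*2+0=2

23,2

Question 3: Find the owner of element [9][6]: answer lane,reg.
r: 9->gid=1,r8=1  c: 6->tid=3,i&1=0
L=1*4+3=7  i=1*2+0=2

7,2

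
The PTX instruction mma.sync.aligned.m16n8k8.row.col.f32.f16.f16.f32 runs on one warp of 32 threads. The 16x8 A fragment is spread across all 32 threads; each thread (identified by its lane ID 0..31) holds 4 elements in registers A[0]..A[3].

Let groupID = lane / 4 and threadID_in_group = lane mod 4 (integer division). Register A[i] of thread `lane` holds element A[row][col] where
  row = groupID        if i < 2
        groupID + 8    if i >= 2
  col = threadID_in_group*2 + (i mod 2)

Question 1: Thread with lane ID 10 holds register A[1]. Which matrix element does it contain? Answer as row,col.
2,5

lane 10->10/4=2, 10 mod 4=2
i=1  r:2+0->2  c:2·2+1->5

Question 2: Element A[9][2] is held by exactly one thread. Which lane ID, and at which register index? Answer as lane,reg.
r=9⇒gr=1,Rb=1  c=2⇒th=1,odd=0
L=1*4+1=5  i=1*2+0=2

5,2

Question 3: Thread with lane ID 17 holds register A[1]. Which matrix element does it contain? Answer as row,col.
lane 17→17/4=4, 17 mod 4=1
i=1  r:4+0→4  c:2·1+1→3

4,3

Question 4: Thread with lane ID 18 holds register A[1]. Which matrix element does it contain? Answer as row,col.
4,5

lane 18: grp=4 (18/4), tig=2 (18%4)
i=1: r=4+0=4, c=2*2+1=5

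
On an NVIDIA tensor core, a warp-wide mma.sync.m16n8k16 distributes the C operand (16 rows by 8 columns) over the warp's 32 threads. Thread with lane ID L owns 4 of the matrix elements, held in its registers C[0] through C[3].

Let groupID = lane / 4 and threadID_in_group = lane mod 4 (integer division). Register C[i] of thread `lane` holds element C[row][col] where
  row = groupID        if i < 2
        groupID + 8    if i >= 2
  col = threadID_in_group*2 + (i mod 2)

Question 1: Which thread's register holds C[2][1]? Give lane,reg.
r: 2->gid=2,r8=0  c: 1->tid=0,i&1=1
L=2*4+0=8  i=0*2+1=1

8,1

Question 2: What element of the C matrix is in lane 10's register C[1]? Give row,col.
2,5

lane 10: gr=2 (10/4), th=2 (10%4)
i=1: r=2+0=2, c=2*2+1=5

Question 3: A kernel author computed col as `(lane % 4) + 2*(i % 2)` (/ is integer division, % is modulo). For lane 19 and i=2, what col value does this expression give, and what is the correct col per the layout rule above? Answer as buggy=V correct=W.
`(lane % 4) + 2*(i % 2)`[19,2]⇒3
lane 19: gr=4 (19/4), th=3 (19%4)
i=2: r=4+8=12, c=3*2+0=6
col: 3 vs 6

buggy=3 correct=6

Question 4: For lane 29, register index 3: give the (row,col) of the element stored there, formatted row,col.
29: gid=7,tid=1
[3] (7+8,1*2+1) = (15,3)

15,3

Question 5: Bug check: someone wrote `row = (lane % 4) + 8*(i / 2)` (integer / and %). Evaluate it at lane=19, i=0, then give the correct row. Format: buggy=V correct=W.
`(lane % 4) + 8*(i / 2)`[19,0]=>3
lane 19=>19/4=4, 19 mod 4=3
i=0  r:4+0=>4  c:2·3+0=>6
row: 3 vs 4

buggy=3 correct=4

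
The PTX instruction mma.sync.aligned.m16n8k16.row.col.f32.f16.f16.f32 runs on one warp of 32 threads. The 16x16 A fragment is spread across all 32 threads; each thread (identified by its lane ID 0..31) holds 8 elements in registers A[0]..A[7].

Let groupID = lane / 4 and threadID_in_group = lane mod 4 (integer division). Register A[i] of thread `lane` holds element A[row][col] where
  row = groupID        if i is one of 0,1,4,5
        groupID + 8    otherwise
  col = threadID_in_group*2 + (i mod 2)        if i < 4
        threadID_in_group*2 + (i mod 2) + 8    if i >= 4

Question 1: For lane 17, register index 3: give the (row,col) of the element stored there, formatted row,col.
L=17⇒gr=17>>2=4, th=17&3=1
[3]⇒row 4+8=12  col 1·2+1+0=3

12,3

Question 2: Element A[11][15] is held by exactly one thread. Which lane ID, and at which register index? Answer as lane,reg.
15,7

r=11->g=3,rb=1  c=15->cb=1,t=3,b0=1
L=3*4+3=15  i=1*4+1*2+1=7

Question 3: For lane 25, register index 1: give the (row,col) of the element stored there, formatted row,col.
6,3

L=25->gid=25>>2=6, tid=25&3=1
[1]->row 6+0=6  col 1·2+1+0=3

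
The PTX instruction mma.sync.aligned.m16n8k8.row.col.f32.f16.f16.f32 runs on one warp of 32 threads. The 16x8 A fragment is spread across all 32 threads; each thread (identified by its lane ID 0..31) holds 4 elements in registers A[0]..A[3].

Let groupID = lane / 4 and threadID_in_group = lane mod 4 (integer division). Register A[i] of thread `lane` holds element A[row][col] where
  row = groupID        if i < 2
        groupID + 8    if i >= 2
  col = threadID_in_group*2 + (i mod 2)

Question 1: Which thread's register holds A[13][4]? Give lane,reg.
22,2

r:13=>grp=5,rB=1  c:4=>tig=2,lo=0
L=5*4+2=22  i=1*2+0=2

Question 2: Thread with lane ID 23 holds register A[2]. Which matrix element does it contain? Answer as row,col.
lane 23⇒23/4=5, 23 mod 4=3
i=2  r:5+8⇒13  c:2·3+0⇒6

13,6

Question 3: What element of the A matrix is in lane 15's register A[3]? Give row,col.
lane 15: gr=3 (15/4), th=3 (15%4)
i=3: r=3+8=11, c=3*2+1=7

11,7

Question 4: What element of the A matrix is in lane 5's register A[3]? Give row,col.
9,3

L=5⇒gr=5>>2=1, th=5&3=1
[3]⇒row 1+8=9  col 1·2+1=3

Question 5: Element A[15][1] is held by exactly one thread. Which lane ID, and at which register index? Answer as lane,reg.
28,3

r=15⇒gr=7,Rb=1  c=1⇒th=0,odd=1
L=7*4+0=28  i=1*2+1=3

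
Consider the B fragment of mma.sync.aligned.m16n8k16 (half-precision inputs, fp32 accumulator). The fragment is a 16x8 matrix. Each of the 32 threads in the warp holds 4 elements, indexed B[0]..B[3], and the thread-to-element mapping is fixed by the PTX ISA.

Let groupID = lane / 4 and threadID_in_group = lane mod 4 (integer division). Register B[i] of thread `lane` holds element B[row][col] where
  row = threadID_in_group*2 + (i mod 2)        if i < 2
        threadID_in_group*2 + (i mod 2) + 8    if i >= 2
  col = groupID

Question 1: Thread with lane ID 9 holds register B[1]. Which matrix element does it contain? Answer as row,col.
lane 9: gr=2 (9/4), th=1 (9%4)
i=1: r=1*2+1+0=3, c=gr=2

3,2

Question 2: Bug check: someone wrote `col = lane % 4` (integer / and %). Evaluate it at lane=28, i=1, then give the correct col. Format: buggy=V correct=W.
buggy=0 correct=7

`lane % 4`[28,1]->0
lane 28: gid=7 (28/4), tid=0 (28%4)
i=1: r=0*2+1+0=1, c=gid=7
col: 0 vs 7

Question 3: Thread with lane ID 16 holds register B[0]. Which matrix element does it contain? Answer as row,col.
0,4

lane 16: g=4 (16/4), t=0 (16%4)
i=0: r=0*2+0+0=0, c=g=4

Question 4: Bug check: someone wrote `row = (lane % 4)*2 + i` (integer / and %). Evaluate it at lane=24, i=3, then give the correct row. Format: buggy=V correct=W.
buggy=3 correct=9

`(lane % 4)*2 + i`[24,3]->3
lane 24->24/4=6, 24 mod 4=0
i=3  r:2·0+1+8->9  c:6
row: 3 vs 9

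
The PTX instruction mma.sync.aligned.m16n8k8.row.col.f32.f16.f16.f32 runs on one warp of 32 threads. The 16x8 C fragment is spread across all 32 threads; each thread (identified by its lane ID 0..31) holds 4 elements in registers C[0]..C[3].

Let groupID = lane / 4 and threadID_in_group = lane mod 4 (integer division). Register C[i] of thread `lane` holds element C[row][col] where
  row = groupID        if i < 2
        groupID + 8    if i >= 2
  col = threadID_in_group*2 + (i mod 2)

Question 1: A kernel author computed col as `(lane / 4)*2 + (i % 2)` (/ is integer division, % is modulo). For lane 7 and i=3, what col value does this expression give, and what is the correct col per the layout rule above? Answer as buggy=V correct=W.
buggy=3 correct=7

`(lane / 4)*2 + (i % 2)`[7,3]->3
L=7->gid=7>>2=1, tid=7&3=3
[3]->row 1+8=9  col 3·2+1=7
col: 3 vs 7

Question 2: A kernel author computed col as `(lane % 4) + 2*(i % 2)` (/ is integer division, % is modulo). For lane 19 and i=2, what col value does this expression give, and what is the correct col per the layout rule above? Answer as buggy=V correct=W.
`(lane % 4) + 2*(i % 2)`[19,2]⇒3
lane 19: gr=4 (19/4), th=3 (19%4)
i=2: r=4+8=12, c=3*2+0=6
col: 3 vs 6

buggy=3 correct=6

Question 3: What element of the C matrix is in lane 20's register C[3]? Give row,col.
20: g=5,t=0
[3] (5+8,0*2+1) = (13,1)

13,1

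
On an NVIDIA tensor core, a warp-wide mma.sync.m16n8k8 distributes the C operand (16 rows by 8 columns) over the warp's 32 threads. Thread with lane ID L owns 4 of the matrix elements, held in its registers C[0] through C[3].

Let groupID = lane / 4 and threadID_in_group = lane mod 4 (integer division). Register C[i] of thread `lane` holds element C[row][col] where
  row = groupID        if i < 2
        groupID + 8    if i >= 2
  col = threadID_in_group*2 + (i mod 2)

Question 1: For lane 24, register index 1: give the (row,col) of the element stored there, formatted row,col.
24: g=6,t=0
[1] (6+0,0*2+1) = (6,1)

6,1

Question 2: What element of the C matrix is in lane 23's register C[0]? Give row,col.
5,6

lane 23: gid=5 (23/4), tid=3 (23%4)
i=0: r=5+0=5, c=3*2+0=6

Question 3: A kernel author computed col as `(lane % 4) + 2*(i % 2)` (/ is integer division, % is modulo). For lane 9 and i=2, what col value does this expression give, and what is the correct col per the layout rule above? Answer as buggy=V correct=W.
buggy=1 correct=2

`(lane % 4) + 2*(i % 2)`[9,2]=>1
lane 9=>9/4=2, 9 mod 4=1
i=2  r:2+8=>10  c:2·1+0=>2
col: 1 vs 2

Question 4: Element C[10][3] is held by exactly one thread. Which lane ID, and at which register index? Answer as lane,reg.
r=10->g=2,rb=1  c=3->t=1,b0=1
L=2*4+1=9  i=1*2+1=3

9,3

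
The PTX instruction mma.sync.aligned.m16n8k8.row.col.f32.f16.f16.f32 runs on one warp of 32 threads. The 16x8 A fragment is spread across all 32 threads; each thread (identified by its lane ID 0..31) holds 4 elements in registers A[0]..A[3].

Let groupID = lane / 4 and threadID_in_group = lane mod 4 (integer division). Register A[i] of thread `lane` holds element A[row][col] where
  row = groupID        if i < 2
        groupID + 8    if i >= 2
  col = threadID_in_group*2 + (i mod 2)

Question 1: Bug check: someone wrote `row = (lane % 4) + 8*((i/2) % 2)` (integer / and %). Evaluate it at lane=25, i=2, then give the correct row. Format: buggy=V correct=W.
`(lane % 4) + 8*((i/2) % 2)`[25,2]->9
lane 25: g=6 (25/4), t=1 (25%4)
i=2: r=6+8=14, c=1*2+0=2
row: 9 vs 14

buggy=9 correct=14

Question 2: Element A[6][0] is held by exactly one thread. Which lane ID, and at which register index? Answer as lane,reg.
24,0

r:6=>grp=6,rB=0  c:0=>tig=0,lo=0
L=6*4+0=24  i=0*2+0=0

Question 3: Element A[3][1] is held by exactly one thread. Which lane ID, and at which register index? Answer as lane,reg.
r=3->g=3,rb=0  c=1->t=0,b0=1
L=3*4+0=12  i=0*2+1=1

12,1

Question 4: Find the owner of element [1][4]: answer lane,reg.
6,0

r: 1->gid=1,r8=0  c: 4->tid=2,i&1=0
L=1*4+2=6  i=0*2+0=0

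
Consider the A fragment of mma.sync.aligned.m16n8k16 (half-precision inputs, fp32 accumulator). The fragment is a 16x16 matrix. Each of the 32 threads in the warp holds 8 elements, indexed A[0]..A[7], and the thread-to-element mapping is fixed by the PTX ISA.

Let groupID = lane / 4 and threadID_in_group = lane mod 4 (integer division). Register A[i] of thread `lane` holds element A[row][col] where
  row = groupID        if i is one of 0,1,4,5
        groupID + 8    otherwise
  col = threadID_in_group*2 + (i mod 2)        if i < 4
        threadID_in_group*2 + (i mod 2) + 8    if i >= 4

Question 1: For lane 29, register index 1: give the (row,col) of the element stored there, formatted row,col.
7,3

lane 29: grp=7 (29/4), tig=1 (29%4)
i=1: r=7+0=7, c=1*2+1+0=3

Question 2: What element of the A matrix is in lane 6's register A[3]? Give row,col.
L=6->gid=6>>2=1, tid=6&3=2
[3]->row 1+8=9  col 2·2+1+0=5

9,5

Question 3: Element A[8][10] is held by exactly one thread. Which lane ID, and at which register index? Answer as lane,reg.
r: 8->gid=0,r8=1  c: 10->c8=1,tid=1,i&1=0
L=0*4+1=1  i=1*4+1*2+0=6

1,6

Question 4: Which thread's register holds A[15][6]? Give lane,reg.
31,2

r: 15->gid=7,r8=1  c: 6->c8=0,tid=3,i&1=0
L=7*4+3=31  i=0*4+1*2+0=2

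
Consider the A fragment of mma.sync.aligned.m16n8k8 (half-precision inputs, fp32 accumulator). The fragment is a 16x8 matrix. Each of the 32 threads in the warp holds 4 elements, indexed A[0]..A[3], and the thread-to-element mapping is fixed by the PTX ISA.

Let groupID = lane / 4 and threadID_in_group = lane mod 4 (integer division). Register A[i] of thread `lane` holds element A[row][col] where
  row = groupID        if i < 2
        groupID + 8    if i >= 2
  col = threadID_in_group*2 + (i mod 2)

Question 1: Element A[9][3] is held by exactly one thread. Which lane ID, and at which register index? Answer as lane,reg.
5,3

r=9->g=1,rb=1  c=3->t=1,b0=1
L=1*4+1=5  i=1*2+1=3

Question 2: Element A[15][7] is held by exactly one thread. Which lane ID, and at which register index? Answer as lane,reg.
r:15=>grp=7,rB=1  c:7=>tig=3,lo=1
L=7*4+3=31  i=1*2+1=3

31,3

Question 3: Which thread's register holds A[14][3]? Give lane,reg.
r=14→G=6,rhi=1  c=3→T=1,p=1
L=6*4+1=25  i=1*2+1=3

25,3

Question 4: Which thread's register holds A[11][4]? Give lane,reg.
14,2

r=11⇒gr=3,Rb=1  c=4⇒th=2,odd=0
L=3*4+2=14  i=1*2+0=2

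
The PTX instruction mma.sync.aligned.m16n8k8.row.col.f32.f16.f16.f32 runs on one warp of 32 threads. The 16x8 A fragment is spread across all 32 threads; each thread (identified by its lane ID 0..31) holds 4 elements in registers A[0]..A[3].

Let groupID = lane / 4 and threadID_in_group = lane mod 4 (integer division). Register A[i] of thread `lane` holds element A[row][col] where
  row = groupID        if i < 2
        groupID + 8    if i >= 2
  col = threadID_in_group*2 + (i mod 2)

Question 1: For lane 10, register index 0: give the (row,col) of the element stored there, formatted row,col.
2,4

lane 10->10/4=2, 10 mod 4=2
i=0  r:2+0->2  c:2·2+0->4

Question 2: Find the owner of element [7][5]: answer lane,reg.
30,1

r=7⇒gr=7,Rb=0  c=5⇒th=2,odd=1
L=7*4+2=30  i=0*2+1=1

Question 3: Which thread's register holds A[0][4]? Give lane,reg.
2,0

r=0->g=0,rb=0  c=4->t=2,b0=0
L=0*4+2=2  i=0*2+0=0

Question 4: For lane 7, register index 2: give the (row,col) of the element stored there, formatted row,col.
9,6

lane 7: g=1 (7/4), t=3 (7%4)
i=2: r=1+8=9, c=3*2+0=6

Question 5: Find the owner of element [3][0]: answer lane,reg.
12,0

r=3->g=3,rb=0  c=0->t=0,b0=0
L=3*4+0=12  i=0*2+0=0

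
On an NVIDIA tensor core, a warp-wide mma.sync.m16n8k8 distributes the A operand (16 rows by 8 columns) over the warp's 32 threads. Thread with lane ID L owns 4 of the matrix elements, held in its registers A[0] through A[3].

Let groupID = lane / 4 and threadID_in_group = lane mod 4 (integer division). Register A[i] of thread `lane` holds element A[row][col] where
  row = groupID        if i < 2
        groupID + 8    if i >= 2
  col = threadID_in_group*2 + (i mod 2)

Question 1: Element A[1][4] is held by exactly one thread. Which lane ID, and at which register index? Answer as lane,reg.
r=1->g=1,rb=0  c=4->t=2,b0=0
L=1*4+2=6  i=0*2+0=0

6,0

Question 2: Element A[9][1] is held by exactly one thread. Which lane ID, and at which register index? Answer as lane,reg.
4,3

r=9⇒gr=1,Rb=1  c=1⇒th=0,odd=1
L=1*4+0=4  i=1*2+1=3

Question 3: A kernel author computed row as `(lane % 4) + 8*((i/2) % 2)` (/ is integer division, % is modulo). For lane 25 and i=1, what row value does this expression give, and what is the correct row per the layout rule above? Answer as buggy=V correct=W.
buggy=1 correct=6

`(lane % 4) + 8*((i/2) % 2)`[25,1]=>1
L=25=>grp=25>>2=6, tig=25&3=1
[1]=>row 6+0=6  col 1·2+1=3
row: 1 vs 6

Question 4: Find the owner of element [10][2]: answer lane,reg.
9,2

r=10⇒gr=2,Rb=1  c=2⇒th=1,odd=0
L=2*4+1=9  i=1*2+0=2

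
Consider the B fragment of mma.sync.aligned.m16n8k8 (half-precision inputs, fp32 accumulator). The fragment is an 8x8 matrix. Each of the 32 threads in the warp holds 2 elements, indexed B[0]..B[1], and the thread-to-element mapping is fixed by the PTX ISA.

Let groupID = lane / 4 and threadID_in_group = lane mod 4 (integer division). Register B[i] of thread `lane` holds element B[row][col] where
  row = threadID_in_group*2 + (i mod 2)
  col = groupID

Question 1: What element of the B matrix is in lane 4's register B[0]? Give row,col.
lane 4⇒4/4=1, 4 mod 4=0
i=0  r:2·0+0⇒0  c:1

0,1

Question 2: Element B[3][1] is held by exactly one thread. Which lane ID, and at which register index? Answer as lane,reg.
5,1

c: 1->gid=1  r: 3->tid=1,i&1=1
L=1*4+1=5  i=1=1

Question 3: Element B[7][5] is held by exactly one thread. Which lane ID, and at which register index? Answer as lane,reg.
c: 5->gid=5  r: 7->tid=3,i&1=1
L=5*4+3=23  i=1=1

23,1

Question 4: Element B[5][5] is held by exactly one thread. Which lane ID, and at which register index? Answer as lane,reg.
22,1

c=5⇒gr=5  r=5⇒th=2,odd=1
L=5*4+2=22  i=1=1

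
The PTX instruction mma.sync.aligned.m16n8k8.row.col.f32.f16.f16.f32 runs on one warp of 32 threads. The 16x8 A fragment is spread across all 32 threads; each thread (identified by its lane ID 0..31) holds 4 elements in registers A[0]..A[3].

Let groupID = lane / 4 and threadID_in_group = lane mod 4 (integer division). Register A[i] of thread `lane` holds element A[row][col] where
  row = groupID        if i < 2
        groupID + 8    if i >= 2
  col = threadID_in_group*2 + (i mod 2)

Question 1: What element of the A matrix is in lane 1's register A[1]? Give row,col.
0,3

lane 1=>1/4=0, 1 mod 4=1
i=1  r:0+0=>0  c:2·1+1=>3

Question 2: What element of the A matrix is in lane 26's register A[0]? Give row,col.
6,4

26: g=6,t=2
[0] (6+0,2*2+0) = (6,4)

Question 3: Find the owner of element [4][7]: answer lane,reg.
r=4->g=4,rb=0  c=7->t=3,b0=1
L=4*4+3=19  i=0*2+1=1

19,1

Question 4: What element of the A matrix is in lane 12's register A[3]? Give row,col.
lane 12→12/4=3, 12 mod 4=0
i=3  r:3+8→11  c:2·0+1→1

11,1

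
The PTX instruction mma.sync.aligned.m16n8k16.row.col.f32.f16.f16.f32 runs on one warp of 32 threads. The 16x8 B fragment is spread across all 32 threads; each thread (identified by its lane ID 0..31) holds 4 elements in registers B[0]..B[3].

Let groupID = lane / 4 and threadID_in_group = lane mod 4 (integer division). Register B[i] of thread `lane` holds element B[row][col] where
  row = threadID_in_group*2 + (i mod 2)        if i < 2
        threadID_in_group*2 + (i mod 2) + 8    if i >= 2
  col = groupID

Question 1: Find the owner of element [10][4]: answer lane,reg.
c=4→G=4  r=10→rhi=1,T=1,p=0
L=4*4+1=17  i=1*2+0=2

17,2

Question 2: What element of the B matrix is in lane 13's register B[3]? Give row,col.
lane 13->13/4=3, 13 mod 4=1
i=3  r:2·1+1+8->11  c:3

11,3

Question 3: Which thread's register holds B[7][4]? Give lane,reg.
c=4->g=4  r=7->rb=0,t=3,b0=1
L=4*4+3=19  i=0*2+1=1

19,1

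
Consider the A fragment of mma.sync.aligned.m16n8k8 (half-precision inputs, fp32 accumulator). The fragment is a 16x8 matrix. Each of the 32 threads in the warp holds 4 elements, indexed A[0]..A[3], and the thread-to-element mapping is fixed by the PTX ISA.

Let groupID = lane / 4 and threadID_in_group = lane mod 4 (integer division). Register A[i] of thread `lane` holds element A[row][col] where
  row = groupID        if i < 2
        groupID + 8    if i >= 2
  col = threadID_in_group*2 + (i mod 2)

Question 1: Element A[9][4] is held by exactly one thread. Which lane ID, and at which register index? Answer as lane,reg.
6,2

r=9→G=1,rhi=1  c=4→T=2,p=0
L=1*4+2=6  i=1*2+0=2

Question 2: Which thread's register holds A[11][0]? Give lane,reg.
12,2

r:11=>grp=3,rB=1  c:0=>tig=0,lo=0
L=3*4+0=12  i=1*2+0=2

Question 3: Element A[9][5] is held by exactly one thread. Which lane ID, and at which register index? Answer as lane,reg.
6,3

r=9→G=1,rhi=1  c=5→T=2,p=1
L=1*4+2=6  i=1*2+1=3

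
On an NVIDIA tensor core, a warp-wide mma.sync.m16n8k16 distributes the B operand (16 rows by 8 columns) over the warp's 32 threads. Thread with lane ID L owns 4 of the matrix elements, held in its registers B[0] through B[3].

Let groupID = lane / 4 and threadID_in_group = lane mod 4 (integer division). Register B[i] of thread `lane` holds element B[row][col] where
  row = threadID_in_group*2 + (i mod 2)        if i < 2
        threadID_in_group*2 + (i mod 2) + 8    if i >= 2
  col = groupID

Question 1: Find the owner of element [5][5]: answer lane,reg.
22,1

c=5→G=5  r=5→rhi=0,T=2,p=1
L=5*4+2=22  i=0*2+1=1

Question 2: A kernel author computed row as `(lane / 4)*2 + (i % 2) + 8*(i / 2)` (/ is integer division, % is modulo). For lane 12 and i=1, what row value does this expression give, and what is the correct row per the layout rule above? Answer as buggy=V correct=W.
`(lane / 4)*2 + (i % 2) + 8*(i / 2)`[12,1]→7
12: G=3,T=0
[1] (0*2+1+0,3) = (1,3)
row: 7 vs 1

buggy=7 correct=1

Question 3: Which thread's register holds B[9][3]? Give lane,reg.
12,3

c=3->g=3  r=9->rb=1,t=0,b0=1
L=3*4+0=12  i=1*2+1=3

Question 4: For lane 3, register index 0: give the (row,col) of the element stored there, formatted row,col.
6,0

3: grp=0,tig=3
[0] (3*2+0+0,0) = (6,0)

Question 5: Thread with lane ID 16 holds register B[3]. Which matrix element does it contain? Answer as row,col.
L=16⇒gr=16>>2=4, th=16&3=0
[3]⇒row 0·2+1+8=9  col gr=4

9,4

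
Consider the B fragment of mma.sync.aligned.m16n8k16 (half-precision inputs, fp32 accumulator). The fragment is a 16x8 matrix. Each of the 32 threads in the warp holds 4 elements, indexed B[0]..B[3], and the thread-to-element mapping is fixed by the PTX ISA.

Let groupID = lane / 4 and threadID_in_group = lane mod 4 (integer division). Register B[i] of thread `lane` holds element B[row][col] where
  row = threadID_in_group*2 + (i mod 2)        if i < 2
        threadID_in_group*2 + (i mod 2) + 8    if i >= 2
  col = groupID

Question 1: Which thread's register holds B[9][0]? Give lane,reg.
0,3

c:0=>grp=0  r:9=>rB=1,tig=0,lo=1
L=0*4+0=0  i=1*2+1=3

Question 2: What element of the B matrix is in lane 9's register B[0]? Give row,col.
2,2

9: g=2,t=1
[0] (1*2+0+0,2) = (2,2)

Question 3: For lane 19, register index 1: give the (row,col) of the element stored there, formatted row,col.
lane 19: grp=4 (19/4), tig=3 (19%4)
i=1: r=3*2+1+0=7, c=grp=4

7,4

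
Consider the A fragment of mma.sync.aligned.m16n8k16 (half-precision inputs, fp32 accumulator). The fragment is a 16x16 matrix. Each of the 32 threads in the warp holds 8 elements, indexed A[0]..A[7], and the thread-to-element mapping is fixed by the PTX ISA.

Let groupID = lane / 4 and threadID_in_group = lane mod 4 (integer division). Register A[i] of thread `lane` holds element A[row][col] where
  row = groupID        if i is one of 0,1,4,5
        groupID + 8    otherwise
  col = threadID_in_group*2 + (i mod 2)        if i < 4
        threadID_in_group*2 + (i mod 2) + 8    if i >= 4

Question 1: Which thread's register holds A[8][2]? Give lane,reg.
r: 8->gid=0,r8=1  c: 2->c8=0,tid=1,i&1=0
L=0*4+1=1  i=0*4+1*2+0=2

1,2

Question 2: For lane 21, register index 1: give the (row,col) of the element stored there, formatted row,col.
5,3

lane 21: G=5 (21/4), T=1 (21%4)
i=1: r=5+0=5, c=1*2+1+0=3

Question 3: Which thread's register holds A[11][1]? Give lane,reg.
12,3

r=11⇒gr=3,Rb=1  c=1⇒Cb=0,th=0,odd=1
L=3*4+0=12  i=0*4+1*2+1=3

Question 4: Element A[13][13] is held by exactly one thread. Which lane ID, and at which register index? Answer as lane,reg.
22,7

r: 13->gid=5,r8=1  c: 13->c8=1,tid=2,i&1=1
L=5*4+2=22  i=1*4+1*2+1=7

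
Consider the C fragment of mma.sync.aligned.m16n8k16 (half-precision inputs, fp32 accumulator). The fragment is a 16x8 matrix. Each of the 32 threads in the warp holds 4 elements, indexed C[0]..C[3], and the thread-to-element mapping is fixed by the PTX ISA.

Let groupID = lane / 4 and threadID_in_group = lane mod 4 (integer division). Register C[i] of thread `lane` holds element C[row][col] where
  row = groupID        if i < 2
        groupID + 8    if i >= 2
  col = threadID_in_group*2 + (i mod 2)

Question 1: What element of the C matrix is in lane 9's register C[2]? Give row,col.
10,2

lane 9: gid=2 (9/4), tid=1 (9%4)
i=2: r=2+8=10, c=1*2+0=2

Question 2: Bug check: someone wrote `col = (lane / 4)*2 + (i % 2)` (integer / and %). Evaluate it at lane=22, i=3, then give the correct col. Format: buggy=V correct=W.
buggy=11 correct=5

`(lane / 4)*2 + (i % 2)`[22,3]=>11
lane 22: grp=5 (22/4), tig=2 (22%4)
i=3: r=5+8=13, c=2*2+1=5
col: 11 vs 5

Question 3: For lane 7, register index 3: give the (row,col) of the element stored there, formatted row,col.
L=7⇒gr=7>>2=1, th=7&3=3
[3]⇒row 1+8=9  col 3·2+1=7

9,7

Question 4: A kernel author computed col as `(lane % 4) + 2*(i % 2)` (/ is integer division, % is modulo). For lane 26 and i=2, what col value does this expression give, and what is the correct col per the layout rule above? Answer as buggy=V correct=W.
buggy=2 correct=4

`(lane % 4) + 2*(i % 2)`[26,2]=>2
lane 26=>26/4=6, 26 mod 4=2
i=2  r:6+8=>14  c:2·2+0=>4
col: 2 vs 4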